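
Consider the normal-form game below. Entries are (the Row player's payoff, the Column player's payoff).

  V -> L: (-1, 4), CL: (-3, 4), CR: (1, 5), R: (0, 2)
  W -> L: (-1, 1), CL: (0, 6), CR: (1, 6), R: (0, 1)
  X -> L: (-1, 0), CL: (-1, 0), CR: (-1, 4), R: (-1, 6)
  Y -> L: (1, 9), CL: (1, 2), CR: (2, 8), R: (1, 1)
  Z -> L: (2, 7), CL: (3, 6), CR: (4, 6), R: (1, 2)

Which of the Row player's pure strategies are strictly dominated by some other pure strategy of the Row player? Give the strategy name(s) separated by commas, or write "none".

V, W, X

V: dominated, since Y does at least as well everywhere (L: 1>-1, CL: 1>-3, CR: 2>1, R: 1>0).
W: dominated, since Y does at least as well everywhere (L: 1>-1, CL: 1>0, CR: 2>1, R: 1>0).
X is strictly dominated by Y (L: 1>-1, CL: 1>-1, CR: 2>-1, R: 1>-1).
Nothing dominates Y: V at L (1>-1); W at L (1>-1); X at L (1>-1); Z at R (1=1).
Z: no other strategy beats it everywhere (V at L (2>-1); W at L (2>-1); X at L (2>-1); Y at L (2>1)).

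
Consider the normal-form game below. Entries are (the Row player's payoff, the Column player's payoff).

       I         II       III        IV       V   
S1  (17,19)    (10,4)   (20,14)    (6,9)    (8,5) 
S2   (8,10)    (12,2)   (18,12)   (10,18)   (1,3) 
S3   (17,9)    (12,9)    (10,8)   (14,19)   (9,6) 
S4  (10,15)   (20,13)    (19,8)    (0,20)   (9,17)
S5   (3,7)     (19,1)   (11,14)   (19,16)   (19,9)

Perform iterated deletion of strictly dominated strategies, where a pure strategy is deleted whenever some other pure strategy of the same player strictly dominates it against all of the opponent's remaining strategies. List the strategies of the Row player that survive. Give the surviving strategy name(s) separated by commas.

The Column player's strategy II is strictly dominated by IV (S1: 9>4, S2: 18>2, S3: 19>9, S4: 20>13, S5: 16>1) and is removed.
For the Column player, IV strictly dominates V on the remaining rows (S1: 9>5, S2: 18>3, S3: 19>6, S4: 20>17, S5: 16>9); eliminate V.
Row S4 is eliminated: S1 beats it against every remaining column (I: 17>10, III: 20>19, IV: 6>0).
Among the remaining strategies, none is strictly dominated by another pure strategy of the same player, so the elimination stops.
Surviving strategies — the Row player: {S1, S2, S3, S5}; the Column player: {I, III, IV}.

S1, S2, S3, S5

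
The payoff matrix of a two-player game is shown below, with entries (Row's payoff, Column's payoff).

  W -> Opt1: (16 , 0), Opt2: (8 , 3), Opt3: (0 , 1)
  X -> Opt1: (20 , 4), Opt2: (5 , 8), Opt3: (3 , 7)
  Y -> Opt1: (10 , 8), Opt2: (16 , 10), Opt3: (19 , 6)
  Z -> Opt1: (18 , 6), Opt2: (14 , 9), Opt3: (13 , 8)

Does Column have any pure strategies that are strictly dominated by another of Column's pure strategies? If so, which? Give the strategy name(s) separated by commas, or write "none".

Opt1: dominated, since Opt2 does at least as well everywhere (W: 3>0, X: 8>4, Y: 10>8, Z: 9>6).
Nothing dominates Opt2: Opt1 at W (3>0); Opt3 at W (3>1).
Opt3 is strictly dominated by Opt2 (W: 3>1, X: 8>7, Y: 10>6, Z: 9>8).

Opt1, Opt3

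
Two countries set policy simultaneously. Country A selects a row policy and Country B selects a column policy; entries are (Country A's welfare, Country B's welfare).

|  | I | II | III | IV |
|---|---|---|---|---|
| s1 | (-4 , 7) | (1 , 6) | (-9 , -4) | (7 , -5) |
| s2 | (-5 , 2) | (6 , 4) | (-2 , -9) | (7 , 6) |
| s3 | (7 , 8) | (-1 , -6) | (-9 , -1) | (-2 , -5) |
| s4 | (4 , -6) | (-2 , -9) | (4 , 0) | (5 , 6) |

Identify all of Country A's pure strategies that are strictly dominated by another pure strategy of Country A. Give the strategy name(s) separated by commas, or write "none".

none

Nothing dominates s1: s2 at I (-4>-5); s3 at II (1>-1); s4 at II (1>-2).
s2 is not dominated — it holds its own against s1 at II (6>1); s3 at II (6>-1); s4 at II (6>-2).
s3: no other strategy beats it everywhere (s1 at I (7>-4); s2 at I (7>-5); s4 at I (7>4)).
s4 is not dominated — it holds its own against s1 at I (4>-4); s2 at I (4>-5); s3 at III (4>-9).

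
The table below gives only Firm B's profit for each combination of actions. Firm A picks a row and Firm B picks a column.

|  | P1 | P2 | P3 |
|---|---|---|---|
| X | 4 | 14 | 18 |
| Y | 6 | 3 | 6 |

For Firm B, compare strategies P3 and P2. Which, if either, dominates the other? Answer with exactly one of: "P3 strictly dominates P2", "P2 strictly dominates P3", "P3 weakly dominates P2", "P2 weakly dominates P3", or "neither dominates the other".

P3 strictly dominates P2

Compare P3 to P2 across each choice by Firm A: X: 18>14, Y: 6>3.
P3 gives a strictly higher payoff against each choice by Firm A, so P3 strictly dominates P2.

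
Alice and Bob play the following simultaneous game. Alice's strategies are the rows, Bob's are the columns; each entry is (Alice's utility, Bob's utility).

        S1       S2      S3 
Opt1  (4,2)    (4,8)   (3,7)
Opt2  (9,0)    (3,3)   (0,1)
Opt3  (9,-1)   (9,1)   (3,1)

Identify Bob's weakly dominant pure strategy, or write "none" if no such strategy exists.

S2 vs S1: Opt1: 8>2, Opt2: 3>0, Opt3: 1>-1.
S2 vs S3: Opt1: 8>7, Opt2: 3>1, Opt3: 1=1.
S2 is at least as good as every other strategy against every opponent action, so it is weakly dominant.

S2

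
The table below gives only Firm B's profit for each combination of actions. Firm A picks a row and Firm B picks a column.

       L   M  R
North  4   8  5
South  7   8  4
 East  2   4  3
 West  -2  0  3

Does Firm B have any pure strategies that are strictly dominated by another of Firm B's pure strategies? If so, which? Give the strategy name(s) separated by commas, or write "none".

L: dominated, since M does at least as well everywhere (North: 8>4, South: 8>7, East: 4>2, West: 0>-2).
M is not dominated — it holds its own against L at North (8>4); R at North (8>5).
Nothing dominates R: L at North (5>4); M at West (3>0).

L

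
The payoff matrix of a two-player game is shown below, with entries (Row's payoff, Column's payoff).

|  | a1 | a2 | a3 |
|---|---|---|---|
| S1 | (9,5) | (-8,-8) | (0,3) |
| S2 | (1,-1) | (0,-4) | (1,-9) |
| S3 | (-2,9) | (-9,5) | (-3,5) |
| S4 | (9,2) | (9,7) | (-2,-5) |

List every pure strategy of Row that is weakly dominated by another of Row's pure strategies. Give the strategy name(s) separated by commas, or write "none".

S3

S1 is not dominated — it holds its own against S2 at a1 (9>1); S3 at a1 (9>-2); S4 at a3 (0>-2).
S2 is not dominated — it holds its own against S1 at a2 (0>-8); S3 at a1 (1>-2); S4 at a3 (1>-2).
S3: dominated, since S1 does at least as well everywhere (a1: 9>-2, a2: -8>-9, a3: 0>-3).
Nothing dominates S4: S1 at a2 (9>-8); S2 at a1 (9>1); S3 at a1 (9>-2).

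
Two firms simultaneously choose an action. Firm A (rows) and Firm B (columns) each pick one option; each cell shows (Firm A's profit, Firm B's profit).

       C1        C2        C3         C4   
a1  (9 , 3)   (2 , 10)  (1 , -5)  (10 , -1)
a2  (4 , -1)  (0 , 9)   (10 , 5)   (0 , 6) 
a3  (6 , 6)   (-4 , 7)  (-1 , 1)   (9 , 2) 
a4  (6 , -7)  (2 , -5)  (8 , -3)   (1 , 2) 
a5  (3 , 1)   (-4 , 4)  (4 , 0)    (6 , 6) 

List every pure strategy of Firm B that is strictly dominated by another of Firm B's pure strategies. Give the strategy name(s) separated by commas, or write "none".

C2 strictly dominates C1 — a1: 10>3, a2: 9>-1, a3: 7>6, a4: -5>-7, a5: 4>1.
C2: no other strategy beats it everywhere (C1 at a1 (10>3); C3 at a1 (10>-5); C4 at a1 (10>-1)).
C3: dominated, since C4 does at least as well everywhere (a1: -1>-5, a2: 6>5, a3: 2>1, a4: 2>-3, a5: 6>0).
Nothing dominates C4: C1 at a2 (6>-1); C2 at a4 (2>-5); C3 at a1 (-1>-5).

C1, C3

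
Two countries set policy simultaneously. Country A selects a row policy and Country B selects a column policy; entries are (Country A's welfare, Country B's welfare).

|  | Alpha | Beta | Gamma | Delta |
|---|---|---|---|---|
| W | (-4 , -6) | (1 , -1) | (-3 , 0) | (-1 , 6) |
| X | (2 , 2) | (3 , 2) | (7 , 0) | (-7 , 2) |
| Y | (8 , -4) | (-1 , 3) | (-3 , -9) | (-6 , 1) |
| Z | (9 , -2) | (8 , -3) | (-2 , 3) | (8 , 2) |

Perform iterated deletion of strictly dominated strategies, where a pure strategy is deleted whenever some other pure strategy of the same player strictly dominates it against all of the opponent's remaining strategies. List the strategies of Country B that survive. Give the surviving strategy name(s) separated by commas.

Alpha, Beta, Gamma, Delta

Row W is eliminated: Z beats it against every remaining column (Alpha: 9>-4, Beta: 8>1, Gamma: -2>-3, Delta: 8>-1).
For Country A, Z strictly dominates Y on the remaining columns (Alpha: 9>8, Beta: 8>-1, Gamma: -2>-3, Delta: 8>-6); eliminate Y.
Among the remaining strategies, none is strictly dominated by another pure strategy of the same player, so the elimination stops.
Surviving strategies — Country A: {X, Z}; Country B: {Alpha, Beta, Gamma, Delta}.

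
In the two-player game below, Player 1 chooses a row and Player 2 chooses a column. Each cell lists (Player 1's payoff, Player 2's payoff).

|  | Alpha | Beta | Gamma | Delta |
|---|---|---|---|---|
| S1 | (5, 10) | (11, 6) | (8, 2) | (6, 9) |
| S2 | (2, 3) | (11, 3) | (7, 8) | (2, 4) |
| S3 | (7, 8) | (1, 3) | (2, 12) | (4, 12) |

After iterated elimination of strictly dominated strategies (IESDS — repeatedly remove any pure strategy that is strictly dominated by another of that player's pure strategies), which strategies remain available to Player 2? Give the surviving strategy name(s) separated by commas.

Alpha, Gamma, Delta

Player 2's strategy Beta is strictly dominated by Delta (S1: 9>6, S2: 4>3, S3: 12>3) and is removed.
For Player 1, S1 strictly dominates S2 on the remaining columns (Alpha: 5>2, Gamma: 8>7, Delta: 6>2); eliminate S2.
Among the remaining strategies, none is strictly dominated by another pure strategy of the same player, so the elimination stops.
Surviving strategies — Player 1: {S1, S3}; Player 2: {Alpha, Gamma, Delta}.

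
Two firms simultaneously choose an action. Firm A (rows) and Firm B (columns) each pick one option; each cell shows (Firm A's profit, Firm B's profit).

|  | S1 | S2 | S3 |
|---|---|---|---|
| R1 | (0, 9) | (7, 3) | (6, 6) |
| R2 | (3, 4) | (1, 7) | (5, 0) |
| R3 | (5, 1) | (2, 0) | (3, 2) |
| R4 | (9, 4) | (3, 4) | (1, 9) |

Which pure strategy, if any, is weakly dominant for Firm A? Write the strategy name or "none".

none

R1 fails to dominate R2 at S1 (0<3).
R2 fails to dominate R1 at S2 (1<7).
R3 fails to dominate R1 at S2 (2<7).
R4 fails to dominate R1 at S2 (3<7).
No single strategy dominates all the others.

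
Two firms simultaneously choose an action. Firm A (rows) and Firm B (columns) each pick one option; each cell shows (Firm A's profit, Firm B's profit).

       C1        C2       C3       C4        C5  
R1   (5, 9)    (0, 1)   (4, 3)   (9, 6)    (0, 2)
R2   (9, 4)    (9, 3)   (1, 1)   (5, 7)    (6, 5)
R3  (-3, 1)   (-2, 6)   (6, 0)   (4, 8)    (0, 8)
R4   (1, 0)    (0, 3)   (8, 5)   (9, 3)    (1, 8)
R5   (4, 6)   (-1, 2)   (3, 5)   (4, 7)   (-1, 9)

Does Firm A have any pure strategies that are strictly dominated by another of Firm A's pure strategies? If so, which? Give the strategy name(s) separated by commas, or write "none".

R3, R5

R1 is not dominated — it holds its own against R2 at C3 (4>1); R3 at C1 (5>-3); R4 at C1 (5>1); R5 at C1 (5>4).
R2: no other strategy beats it everywhere (R1 at C1 (9>5); R3 at C1 (9>-3); R4 at C1 (9>1); R5 at C1 (9>4)).
R4 strictly dominates R3 — C1: 1>-3, C2: 0>-2, C3: 8>6, C4: 9>4, C5: 1>0.
Nothing dominates R4: R1 at C2 (0=0); R2 at C3 (8>1); R3 at C1 (1>-3); R5 at C2 (0>-1).
R5 is strictly dominated by R1 (C1: 5>4, C2: 0>-1, C3: 4>3, C4: 9>4, C5: 0>-1).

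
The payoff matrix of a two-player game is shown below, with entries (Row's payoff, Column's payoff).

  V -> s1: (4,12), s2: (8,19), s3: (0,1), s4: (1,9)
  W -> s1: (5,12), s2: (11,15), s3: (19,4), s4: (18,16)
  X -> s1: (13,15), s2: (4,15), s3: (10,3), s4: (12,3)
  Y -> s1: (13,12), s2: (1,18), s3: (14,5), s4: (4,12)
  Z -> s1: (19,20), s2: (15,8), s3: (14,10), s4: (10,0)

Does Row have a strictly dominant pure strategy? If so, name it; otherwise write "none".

none

V fails to dominate W at s1 (4<5).
W fails to dominate X at s1 (5<13).
X fails to dominate V at s2 (4<8).
Y fails to dominate V at s2 (1<8).
Z fails to dominate W at s3 (14<19).
No single strategy dominates all the others.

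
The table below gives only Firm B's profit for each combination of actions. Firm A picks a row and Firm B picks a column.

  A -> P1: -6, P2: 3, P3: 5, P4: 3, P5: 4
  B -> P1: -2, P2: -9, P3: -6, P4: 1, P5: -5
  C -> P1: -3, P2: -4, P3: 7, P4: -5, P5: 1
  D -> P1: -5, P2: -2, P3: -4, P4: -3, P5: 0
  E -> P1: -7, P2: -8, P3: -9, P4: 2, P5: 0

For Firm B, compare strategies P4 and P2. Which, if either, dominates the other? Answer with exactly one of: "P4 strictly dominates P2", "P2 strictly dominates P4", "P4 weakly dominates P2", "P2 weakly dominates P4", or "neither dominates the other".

neither dominates the other

P4's payoffs vs P2's, by Firm A's action — A: 3=3, B: 1>-9, C: -5<-4, D: -3<-2, E: 2>-8.
P4 does better at B, E but worse at C, D; neither strategy dominates the other.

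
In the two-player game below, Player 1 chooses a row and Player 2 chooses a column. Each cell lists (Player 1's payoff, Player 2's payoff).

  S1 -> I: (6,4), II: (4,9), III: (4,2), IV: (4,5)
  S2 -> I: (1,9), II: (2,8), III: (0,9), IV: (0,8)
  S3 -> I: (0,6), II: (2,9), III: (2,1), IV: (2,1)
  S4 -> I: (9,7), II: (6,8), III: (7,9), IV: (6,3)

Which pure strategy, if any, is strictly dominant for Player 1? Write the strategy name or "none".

S4

S4 vs S1: I: 9>6, II: 6>4, III: 7>4, IV: 6>4.
S4 vs S2: I: 9>1, II: 6>2, III: 7>0, IV: 6>0.
S4 vs S3: I: 9>0, II: 6>2, III: 7>2, IV: 6>2.
S4 strictly beats every other strategy against every opponent action, so it is strictly dominant.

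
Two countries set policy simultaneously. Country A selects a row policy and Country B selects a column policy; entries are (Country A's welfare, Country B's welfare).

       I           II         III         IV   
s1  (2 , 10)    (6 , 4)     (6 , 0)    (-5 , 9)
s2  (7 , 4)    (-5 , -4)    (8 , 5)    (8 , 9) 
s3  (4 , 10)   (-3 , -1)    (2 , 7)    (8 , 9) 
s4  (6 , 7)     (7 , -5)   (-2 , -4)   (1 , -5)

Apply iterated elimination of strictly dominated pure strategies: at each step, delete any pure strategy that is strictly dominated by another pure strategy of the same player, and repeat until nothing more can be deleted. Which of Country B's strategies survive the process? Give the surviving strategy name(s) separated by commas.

I, IV

Country B's strategy II is strictly dominated by I (s1: 10>4, s2: 4>-4, s3: 10>-1, s4: 7>-5) and is removed.
For Country A, s2 strictly dominates s1 on the remaining columns (I: 7>2, III: 8>6, IV: 8>-5); eliminate s1.
For Country A, s2 strictly dominates s4 on the remaining columns (I: 7>6, III: 8>-2, IV: 8>1); eliminate s4.
For Country B, IV strictly dominates III on the remaining rows (s2: 9>5, s3: 9>7); eliminate III.
Among the remaining strategies, none is strictly dominated by another pure strategy of the same player, so the elimination stops.
Surviving strategies — Country A: {s2, s3}; Country B: {I, IV}.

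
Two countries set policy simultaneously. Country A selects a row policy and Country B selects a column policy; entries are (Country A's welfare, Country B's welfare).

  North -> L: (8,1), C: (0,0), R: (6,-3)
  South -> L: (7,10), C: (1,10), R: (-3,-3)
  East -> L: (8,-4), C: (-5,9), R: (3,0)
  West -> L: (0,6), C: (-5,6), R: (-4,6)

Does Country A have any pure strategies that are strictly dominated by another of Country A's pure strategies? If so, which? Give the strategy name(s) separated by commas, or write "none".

Nothing dominates North: South at L (8>7); East at L (8=8); West at L (8>0).
South is not dominated — it holds its own against North at C (1>0); East at C (1>-5); West at L (7>0).
East is not dominated — it holds its own against North at L (8=8); South at L (8>7); West at L (8>0).
North strictly dominates West — L: 8>0, C: 0>-5, R: 6>-4.

West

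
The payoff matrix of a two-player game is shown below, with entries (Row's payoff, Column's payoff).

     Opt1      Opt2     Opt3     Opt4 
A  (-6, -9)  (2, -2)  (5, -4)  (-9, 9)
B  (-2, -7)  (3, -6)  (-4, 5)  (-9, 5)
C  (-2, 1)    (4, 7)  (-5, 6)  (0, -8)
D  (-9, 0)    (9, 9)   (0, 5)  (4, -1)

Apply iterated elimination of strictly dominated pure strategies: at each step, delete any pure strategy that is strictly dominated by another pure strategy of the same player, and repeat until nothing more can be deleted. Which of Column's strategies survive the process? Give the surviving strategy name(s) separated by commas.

Column Opt1 is eliminated: Opt2 beats it against every remaining row (A: -2>-9, B: -6>-7, C: 7>1, D: 9>0).
Row B is eliminated: D beats it against every remaining column (Opt2: 9>3, Opt3: 0>-4, Opt4: 4>-9).
Row's strategy C is strictly dominated by D (Opt2: 9>4, Opt3: 0>-5, Opt4: 4>0) and is removed.
For Column, Opt2 strictly dominates Opt3 on the remaining rows (A: -2>-4, D: 9>5); eliminate Opt3.
Row A is eliminated: D beats it against every remaining column (Opt2: 9>2, Opt4: 4>-9).
Column's strategy Opt4 is strictly dominated by Opt2 (D: 9>-1) and is removed.
Among the remaining strategies, none is strictly dominated by another pure strategy of the same player, so the elimination stops.
Surviving strategies — Row: {D}; Column: {Opt2}.

Opt2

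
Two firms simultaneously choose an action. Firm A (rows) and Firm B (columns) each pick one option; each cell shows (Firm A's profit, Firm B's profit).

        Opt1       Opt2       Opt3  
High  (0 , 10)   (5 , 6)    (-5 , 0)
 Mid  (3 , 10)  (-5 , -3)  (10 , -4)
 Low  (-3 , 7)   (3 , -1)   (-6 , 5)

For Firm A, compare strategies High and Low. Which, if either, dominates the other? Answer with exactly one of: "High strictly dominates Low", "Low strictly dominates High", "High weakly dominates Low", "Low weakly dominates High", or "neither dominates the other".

Compare High to Low across each opponent action: Opt1: 0>-3, Opt2: 5>3, Opt3: -5>-6.
Every comparison favours High, so High strictly dominates Low.

High strictly dominates Low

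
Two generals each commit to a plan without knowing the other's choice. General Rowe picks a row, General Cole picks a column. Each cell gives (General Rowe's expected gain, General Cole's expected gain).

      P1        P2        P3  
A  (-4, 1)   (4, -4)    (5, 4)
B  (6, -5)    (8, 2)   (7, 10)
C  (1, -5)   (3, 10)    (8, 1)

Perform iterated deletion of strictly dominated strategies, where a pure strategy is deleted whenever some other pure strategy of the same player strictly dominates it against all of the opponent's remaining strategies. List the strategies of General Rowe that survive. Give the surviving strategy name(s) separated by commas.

B, C

General Rowe's strategy A is strictly dominated by B (P1: 6>-4, P2: 8>4, P3: 7>5) and is removed.
For General Cole, P2 strictly dominates P1 on the remaining rows (B: 2>-5, C: 10>-5); eliminate P1.
Among the remaining strategies, none is strictly dominated by another pure strategy of the same player, so the elimination stops.
Surviving strategies — General Rowe: {B, C}; General Cole: {P2, P3}.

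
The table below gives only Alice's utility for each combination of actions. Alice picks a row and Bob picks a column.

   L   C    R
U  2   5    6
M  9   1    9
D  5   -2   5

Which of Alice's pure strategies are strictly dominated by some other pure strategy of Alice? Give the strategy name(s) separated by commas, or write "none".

D

U is not dominated — it holds its own against M at C (5>1); D at C (5>-2).
M: no other strategy beats it everywhere (U at L (9>2); D at L (9>5)).
D: dominated, since M does at least as well everywhere (L: 9>5, C: 1>-2, R: 9>5).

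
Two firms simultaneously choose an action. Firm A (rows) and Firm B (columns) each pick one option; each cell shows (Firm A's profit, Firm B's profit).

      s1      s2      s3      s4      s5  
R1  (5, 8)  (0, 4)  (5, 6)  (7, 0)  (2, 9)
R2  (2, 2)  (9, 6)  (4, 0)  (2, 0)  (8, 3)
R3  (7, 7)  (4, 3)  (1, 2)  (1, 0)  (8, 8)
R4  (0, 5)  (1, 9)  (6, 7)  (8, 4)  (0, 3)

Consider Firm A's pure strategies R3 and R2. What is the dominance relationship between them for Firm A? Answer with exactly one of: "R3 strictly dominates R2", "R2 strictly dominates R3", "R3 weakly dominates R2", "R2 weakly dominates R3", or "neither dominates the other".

Compare R3 to R2 across every action of Firm B: s1: 7>2, s2: 4<9, s3: 1<4, s4: 1<2, s5: 8=8.
R3 does better at s1 but worse at s2, s3, s4; neither strategy dominates the other.

neither dominates the other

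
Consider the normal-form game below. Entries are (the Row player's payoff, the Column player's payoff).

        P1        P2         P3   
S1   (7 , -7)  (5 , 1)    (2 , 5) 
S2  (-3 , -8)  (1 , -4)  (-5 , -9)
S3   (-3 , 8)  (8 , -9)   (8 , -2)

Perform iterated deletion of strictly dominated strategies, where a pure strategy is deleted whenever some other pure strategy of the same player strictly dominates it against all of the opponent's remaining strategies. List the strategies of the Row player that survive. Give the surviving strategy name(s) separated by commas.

S1, S3

For the Row player, S1 strictly dominates S2 on the remaining columns (P1: 7>-3, P2: 5>1, P3: 2>-5); eliminate S2.
Column P2 is eliminated: P3 beats it against every remaining row (S1: 5>1, S3: -2>-9).
Among the remaining strategies, none is strictly dominated by another pure strategy of the same player, so the elimination stops.
Surviving strategies — the Row player: {S1, S3}; the Column player: {P1, P3}.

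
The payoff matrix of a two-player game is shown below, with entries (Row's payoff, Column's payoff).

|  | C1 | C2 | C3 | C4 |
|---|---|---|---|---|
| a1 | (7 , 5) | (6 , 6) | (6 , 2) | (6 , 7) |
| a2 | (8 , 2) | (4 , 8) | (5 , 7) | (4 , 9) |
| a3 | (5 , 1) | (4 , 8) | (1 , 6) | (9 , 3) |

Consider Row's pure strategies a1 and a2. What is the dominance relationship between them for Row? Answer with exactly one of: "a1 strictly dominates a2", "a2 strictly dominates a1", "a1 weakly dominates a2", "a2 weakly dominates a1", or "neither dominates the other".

neither dominates the other

a1's payoffs vs a2's, by Column's action — C1: 7<8, C2: 6>4, C3: 6>5, C4: 6>4.
a1 does better at C2, C3, C4 but worse at C1; neither strategy dominates the other.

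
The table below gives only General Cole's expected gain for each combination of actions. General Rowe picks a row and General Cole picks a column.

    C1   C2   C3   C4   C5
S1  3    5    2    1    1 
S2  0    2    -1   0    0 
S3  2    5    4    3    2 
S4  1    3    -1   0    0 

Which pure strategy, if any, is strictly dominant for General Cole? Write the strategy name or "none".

C2

C2 vs C1: S1: 5>3, S2: 2>0, S3: 5>2, S4: 3>1.
C2 vs C3: S1: 5>2, S2: 2>-1, S3: 5>4, S4: 3>-1.
C2 vs C4: S1: 5>1, S2: 2>0, S3: 5>3, S4: 3>0.
C2 vs C5: S1: 5>1, S2: 2>0, S3: 5>2, S4: 3>0.
C2 strictly beats every other strategy against every opponent action, so it is strictly dominant.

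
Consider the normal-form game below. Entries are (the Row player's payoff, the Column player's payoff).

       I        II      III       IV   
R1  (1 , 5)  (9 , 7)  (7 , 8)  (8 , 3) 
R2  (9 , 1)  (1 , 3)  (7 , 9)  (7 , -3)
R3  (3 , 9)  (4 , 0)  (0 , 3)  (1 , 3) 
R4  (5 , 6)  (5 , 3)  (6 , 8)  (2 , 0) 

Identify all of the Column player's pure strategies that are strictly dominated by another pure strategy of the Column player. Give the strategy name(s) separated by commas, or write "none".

Nothing dominates I: II at R3 (9>0); III at R3 (9>3); IV at R1 (5>3).
III strictly dominates II — R1: 8>7, R2: 9>3, R3: 3>0, R4: 8>3.
III: no other strategy beats it everywhere (I at R1 (8>5); II at R1 (8>7); IV at R1 (8>3)).
IV: dominated, since I does at least as well everywhere (R1: 5>3, R2: 1>-3, R3: 9>3, R4: 6>0).

II, IV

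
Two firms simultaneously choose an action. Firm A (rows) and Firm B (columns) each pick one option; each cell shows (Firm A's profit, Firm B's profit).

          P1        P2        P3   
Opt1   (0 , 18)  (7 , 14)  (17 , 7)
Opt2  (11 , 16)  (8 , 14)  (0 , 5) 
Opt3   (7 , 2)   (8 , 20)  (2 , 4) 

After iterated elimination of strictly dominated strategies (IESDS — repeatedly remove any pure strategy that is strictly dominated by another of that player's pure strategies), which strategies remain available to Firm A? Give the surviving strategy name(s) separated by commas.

Column P3 is eliminated: P2 beats it against every remaining row (Opt1: 14>7, Opt2: 14>5, Opt3: 20>4).
For Firm A, Opt2 strictly dominates Opt1 on the remaining columns (P1: 11>0, P2: 8>7); eliminate Opt1.
Among the remaining strategies, none is strictly dominated by another pure strategy of the same player, so the elimination stops.
Surviving strategies — Firm A: {Opt2, Opt3}; Firm B: {P1, P2}.

Opt2, Opt3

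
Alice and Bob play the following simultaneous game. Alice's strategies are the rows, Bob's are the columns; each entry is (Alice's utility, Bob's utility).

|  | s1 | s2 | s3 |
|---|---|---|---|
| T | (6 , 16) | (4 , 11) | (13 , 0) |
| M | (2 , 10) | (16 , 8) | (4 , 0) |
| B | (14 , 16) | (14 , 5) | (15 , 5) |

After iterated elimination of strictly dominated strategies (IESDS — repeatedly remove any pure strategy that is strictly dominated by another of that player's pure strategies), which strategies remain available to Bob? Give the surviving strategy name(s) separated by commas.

Alice's strategy T is strictly dominated by B (s1: 14>6, s2: 14>4, s3: 15>13) and is removed.
Column s2 is eliminated: s1 beats it against every remaining row (M: 10>8, B: 16>5).
Row M is eliminated: B beats it against every remaining column (s1: 14>2, s3: 15>4).
Bob's strategy s3 is strictly dominated by s1 (B: 16>5) and is removed.
Among the remaining strategies, none is strictly dominated by another pure strategy of the same player, so the elimination stops.
Surviving strategies — Alice: {B}; Bob: {s1}.

s1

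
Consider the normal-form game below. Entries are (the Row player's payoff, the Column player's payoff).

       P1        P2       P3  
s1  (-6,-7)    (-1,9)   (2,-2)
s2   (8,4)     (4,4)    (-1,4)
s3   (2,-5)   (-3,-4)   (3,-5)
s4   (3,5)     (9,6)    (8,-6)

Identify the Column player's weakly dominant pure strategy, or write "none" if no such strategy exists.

P2

P2 vs P1: s1: 9>-7, s2: 4=4, s3: -4>-5, s4: 6>5.
P2 vs P3: s1: 9>-2, s2: 4=4, s3: -4>-5, s4: 6>-6.
P2 is at least as good as every other strategy against every opponent action, so it is weakly dominant.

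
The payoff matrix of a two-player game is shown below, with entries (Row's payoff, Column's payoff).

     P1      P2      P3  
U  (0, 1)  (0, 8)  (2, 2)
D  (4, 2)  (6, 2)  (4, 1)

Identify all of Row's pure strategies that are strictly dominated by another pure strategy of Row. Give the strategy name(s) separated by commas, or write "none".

U

U is strictly dominated by D (P1: 4>0, P2: 6>0, P3: 4>2).
D is not dominated — it holds its own against U at P1 (4>0).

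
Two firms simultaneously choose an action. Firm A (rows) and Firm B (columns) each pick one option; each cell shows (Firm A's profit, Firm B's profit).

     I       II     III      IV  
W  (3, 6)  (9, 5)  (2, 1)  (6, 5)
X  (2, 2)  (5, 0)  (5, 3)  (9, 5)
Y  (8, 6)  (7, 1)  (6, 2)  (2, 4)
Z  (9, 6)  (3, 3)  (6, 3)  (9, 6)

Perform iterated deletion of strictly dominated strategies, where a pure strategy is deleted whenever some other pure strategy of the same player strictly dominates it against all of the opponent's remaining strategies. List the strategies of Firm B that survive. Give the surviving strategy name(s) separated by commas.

Firm B's strategy II is strictly dominated by I (W: 6>5, X: 2>0, Y: 6>1, Z: 6>3) and is removed.
For Firm A, Z strictly dominates W on the remaining columns (I: 9>3, III: 6>2, IV: 9>6); eliminate W.
Firm B's strategy III is strictly dominated by IV (X: 5>3, Y: 4>2, Z: 6>3) and is removed.
Row Y is eliminated: Z beats it against every remaining column (I: 9>8, IV: 9>2).
Among the remaining strategies, none is strictly dominated by another pure strategy of the same player, so the elimination stops.
Surviving strategies — Firm A: {X, Z}; Firm B: {I, IV}.

I, IV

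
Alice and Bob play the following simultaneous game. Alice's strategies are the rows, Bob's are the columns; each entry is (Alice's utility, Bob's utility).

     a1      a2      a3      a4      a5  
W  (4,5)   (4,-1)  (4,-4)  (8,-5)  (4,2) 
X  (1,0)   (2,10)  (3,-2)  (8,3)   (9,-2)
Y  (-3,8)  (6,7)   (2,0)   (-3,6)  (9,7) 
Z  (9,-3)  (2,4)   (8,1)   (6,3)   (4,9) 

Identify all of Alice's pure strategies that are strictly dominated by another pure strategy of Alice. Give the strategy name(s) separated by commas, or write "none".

none

W is not dominated — it holds its own against X at a1 (4>1); Y at a1 (4>-3); Z at a2 (4>2).
X: no other strategy beats it everywhere (W at a4 (8=8); Y at a1 (1>-3); Z at a2 (2=2)).
Nothing dominates Y: W at a2 (6>4); X at a2 (6>2); Z at a2 (6>2).
Nothing dominates Z: W at a1 (9>4); X at a1 (9>1); Y at a1 (9>-3).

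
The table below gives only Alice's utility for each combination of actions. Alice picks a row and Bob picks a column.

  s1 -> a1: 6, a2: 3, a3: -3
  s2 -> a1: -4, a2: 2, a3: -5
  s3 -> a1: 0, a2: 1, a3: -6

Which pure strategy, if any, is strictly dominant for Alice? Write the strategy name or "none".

s1 vs s2: a1: 6>-4, a2: 3>2, a3: -3>-5.
s1 vs s3: a1: 6>0, a2: 3>1, a3: -3>-6.
s1 strictly beats every other strategy against every opponent action, so it is strictly dominant.

s1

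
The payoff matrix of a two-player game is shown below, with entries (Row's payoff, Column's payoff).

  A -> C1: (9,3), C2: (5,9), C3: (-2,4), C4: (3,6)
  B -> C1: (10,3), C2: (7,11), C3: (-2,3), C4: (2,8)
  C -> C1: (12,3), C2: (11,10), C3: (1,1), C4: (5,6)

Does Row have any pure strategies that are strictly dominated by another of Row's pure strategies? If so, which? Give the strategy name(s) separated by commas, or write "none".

A, B

A: dominated, since C does at least as well everywhere (C1: 12>9, C2: 11>5, C3: 1>-2, C4: 5>3).
B: dominated, since C does at least as well everywhere (C1: 12>10, C2: 11>7, C3: 1>-2, C4: 5>2).
C: no other strategy beats it everywhere (A at C1 (12>9); B at C1 (12>10)).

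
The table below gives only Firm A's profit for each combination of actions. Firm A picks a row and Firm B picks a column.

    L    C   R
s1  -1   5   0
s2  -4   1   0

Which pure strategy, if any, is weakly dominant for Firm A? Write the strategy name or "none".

s1

s1 vs s2: L: -1>-4, C: 5>1, R: 0=0.
s1 is at least as good as every other strategy against every opponent action, so it is weakly dominant.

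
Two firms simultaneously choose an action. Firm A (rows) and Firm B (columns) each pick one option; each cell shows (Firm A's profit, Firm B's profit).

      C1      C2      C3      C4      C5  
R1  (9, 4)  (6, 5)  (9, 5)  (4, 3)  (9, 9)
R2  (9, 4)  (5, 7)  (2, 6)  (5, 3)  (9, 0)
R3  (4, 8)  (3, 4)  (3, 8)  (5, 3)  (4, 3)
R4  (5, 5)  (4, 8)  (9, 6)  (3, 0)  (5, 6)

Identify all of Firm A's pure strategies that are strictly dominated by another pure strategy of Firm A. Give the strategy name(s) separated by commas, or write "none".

none

R1: no other strategy beats it everywhere (R2 at C1 (9=9); R3 at C1 (9>4); R4 at C1 (9>5)).
R2 is not dominated — it holds its own against R1 at C1 (9=9); R3 at C1 (9>4); R4 at C1 (9>5).
R3: no other strategy beats it everywhere (R1 at C4 (5>4); R2 at C3 (3>2); R4 at C4 (5>3)).
R4 is not dominated — it holds its own against R1 at C3 (9=9); R2 at C3 (9>2); R3 at C1 (5>4).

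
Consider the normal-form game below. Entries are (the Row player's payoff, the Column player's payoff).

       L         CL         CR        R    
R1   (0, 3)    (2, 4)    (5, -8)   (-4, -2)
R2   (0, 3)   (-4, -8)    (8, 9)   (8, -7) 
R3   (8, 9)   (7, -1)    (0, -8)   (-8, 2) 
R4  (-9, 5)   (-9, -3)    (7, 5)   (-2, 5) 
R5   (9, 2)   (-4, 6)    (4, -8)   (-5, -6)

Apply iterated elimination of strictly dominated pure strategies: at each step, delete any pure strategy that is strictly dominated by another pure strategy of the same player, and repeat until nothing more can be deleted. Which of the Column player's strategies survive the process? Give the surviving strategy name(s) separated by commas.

Row R4 is eliminated: R2 beats it against every remaining column (L: 0>-9, CL: -4>-9, CR: 8>7, R: 8>-2).
Column R is eliminated: L beats it against every remaining row (R1: 3>-2, R2: 3>-7, R3: 9>2, R5: 2>-6).
Among the remaining strategies, none is strictly dominated by another pure strategy of the same player, so the elimination stops.
Surviving strategies — the Row player: {R1, R2, R3, R5}; the Column player: {L, CL, CR}.

L, CL, CR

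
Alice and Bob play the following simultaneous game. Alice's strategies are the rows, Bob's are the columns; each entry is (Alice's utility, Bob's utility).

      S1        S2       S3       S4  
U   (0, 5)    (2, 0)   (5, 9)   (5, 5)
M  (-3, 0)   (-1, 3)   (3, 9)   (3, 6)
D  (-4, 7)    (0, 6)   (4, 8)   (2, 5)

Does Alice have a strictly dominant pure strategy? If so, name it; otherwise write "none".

U vs M: S1: 0>-3, S2: 2>-1, S3: 5>3, S4: 5>3.
U vs D: S1: 0>-4, S2: 2>0, S3: 5>4, S4: 5>2.
U strictly beats every other strategy against every opponent action, so it is strictly dominant.

U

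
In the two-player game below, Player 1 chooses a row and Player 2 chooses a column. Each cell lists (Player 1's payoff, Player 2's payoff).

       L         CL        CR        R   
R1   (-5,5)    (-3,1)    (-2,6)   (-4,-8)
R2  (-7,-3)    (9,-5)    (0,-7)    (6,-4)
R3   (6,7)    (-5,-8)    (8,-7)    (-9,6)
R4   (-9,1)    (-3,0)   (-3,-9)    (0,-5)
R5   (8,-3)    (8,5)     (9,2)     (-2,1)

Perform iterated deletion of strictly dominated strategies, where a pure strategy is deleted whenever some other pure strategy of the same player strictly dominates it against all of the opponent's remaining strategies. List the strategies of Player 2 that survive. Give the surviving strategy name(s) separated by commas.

L, CL, R

For Player 1, R5 strictly dominates R1 on the remaining columns (L: 8>-5, CL: 8>-3, CR: 9>-2, R: -2>-4); eliminate R1.
Row R3 is eliminated: R5 beats it against every remaining column (L: 8>6, CL: 8>-5, CR: 9>8, R: -2>-9).
Row R4 is eliminated: R2 beats it against every remaining column (L: -7>-9, CL: 9>-3, CR: 0>-3, R: 6>0).
Column CR is eliminated: CL beats it against every remaining row (R2: -5>-7, R5: 5>2).
Among the remaining strategies, none is strictly dominated by another pure strategy of the same player, so the elimination stops.
Surviving strategies — Player 1: {R2, R5}; Player 2: {L, CL, R}.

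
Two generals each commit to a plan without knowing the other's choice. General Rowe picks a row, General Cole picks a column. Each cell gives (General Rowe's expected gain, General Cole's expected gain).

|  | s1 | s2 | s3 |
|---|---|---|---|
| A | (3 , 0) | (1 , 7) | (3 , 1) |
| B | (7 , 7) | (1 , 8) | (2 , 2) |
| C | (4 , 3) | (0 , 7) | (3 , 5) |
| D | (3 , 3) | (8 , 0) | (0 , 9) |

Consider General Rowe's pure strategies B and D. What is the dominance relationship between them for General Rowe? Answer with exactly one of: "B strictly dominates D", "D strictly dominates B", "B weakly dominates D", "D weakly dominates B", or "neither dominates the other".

neither dominates the other

B's payoffs vs D's, by General Cole's action — s1: 7>3, s2: 1<8, s3: 2>0.
B does better at s1, s3 but worse at s2; neither strategy dominates the other.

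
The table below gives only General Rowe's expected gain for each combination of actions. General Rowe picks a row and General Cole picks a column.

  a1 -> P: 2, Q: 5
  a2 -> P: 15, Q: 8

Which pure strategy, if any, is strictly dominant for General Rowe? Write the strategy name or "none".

a2

a2 vs a1: P: 15>2, Q: 8>5.
a2 strictly beats every other strategy against every opponent action, so it is strictly dominant.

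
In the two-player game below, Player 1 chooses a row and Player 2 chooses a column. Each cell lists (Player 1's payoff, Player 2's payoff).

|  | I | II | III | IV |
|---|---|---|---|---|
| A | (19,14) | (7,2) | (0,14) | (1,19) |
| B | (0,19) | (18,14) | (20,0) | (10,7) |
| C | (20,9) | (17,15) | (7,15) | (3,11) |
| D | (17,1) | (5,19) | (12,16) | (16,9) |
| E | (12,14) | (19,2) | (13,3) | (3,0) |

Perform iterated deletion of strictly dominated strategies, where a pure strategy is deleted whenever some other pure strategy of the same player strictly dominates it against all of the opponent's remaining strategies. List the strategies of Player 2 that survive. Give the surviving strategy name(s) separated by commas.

I, II, III

For Player 1, C strictly dominates A on the remaining columns (I: 20>19, II: 17>7, III: 7>0, IV: 3>1); eliminate A.
Player 2's strategy IV is strictly dominated by II (B: 14>7, C: 15>11, D: 19>9, E: 2>0) and is removed.
Among the remaining strategies, none is strictly dominated by another pure strategy of the same player, so the elimination stops.
Surviving strategies — Player 1: {B, C, D, E}; Player 2: {I, II, III}.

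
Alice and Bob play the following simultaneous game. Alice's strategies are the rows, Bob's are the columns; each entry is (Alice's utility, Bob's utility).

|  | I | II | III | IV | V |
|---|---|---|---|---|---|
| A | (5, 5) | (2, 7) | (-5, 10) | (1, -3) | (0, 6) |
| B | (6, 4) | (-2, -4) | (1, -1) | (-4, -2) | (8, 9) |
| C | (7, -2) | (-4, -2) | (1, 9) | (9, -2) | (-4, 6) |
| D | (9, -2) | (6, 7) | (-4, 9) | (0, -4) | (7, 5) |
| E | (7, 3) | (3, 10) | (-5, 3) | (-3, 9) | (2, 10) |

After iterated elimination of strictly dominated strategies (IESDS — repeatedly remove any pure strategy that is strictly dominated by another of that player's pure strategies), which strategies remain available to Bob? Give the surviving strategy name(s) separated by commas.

For Alice, D strictly dominates E on the remaining columns (I: 9>7, II: 6>3, III: -4>-5, IV: 0>-3, V: 7>2); eliminate E.
Bob's strategy I is strictly dominated by V (A: 6>5, B: 9>4, C: 6>-2, D: 5>-2) and is removed.
For Bob, III strictly dominates II on the remaining rows (A: 10>7, B: -1>-4, C: 9>-2, D: 9>7); eliminate II.
Column IV is eliminated: III beats it against every remaining row (A: 10>-3, B: -1>-2, C: 9>-2, D: 9>-4).
For Alice, B strictly dominates A on the remaining columns (III: 1>-5, V: 8>0); eliminate A.
Alice's strategy D is strictly dominated by B (III: 1>-4, V: 8>7) and is removed.
Among the remaining strategies, none is strictly dominated by another pure strategy of the same player, so the elimination stops.
Surviving strategies — Alice: {B, C}; Bob: {III, V}.

III, V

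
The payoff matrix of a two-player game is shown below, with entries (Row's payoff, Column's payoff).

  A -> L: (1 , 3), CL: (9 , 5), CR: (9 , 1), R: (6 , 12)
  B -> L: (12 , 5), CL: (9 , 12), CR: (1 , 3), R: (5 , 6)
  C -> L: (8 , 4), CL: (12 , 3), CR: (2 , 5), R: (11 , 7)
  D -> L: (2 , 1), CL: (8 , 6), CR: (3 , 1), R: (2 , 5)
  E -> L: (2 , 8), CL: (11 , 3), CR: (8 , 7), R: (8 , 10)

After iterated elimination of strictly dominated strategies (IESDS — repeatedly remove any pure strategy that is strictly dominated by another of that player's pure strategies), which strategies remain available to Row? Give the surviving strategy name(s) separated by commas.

C

For Column, R strictly dominates L on the remaining rows (A: 12>3, B: 6>5, C: 7>4, D: 5>1, E: 10>8); eliminate L.
For Row, C strictly dominates B on the remaining columns (CL: 12>9, CR: 2>1, R: 11>5); eliminate B.
Row's strategy D is strictly dominated by A (CL: 9>8, CR: 9>3, R: 6>2) and is removed.
Column CL is eliminated: R beats it against every remaining row (A: 12>5, C: 7>3, E: 10>3).
Column's strategy CR is strictly dominated by R (A: 12>1, C: 7>5, E: 10>7) and is removed.
Row's strategy A is strictly dominated by C (R: 11>6) and is removed.
Row's strategy E is strictly dominated by C (R: 11>8) and is removed.
Among the remaining strategies, none is strictly dominated by another pure strategy of the same player, so the elimination stops.
Surviving strategies — Row: {C}; Column: {R}.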